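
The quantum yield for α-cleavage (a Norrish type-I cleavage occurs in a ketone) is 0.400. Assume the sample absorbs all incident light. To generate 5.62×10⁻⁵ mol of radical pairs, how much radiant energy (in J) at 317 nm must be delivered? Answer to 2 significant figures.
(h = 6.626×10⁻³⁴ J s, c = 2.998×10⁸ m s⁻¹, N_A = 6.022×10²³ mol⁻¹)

53 J

Photons that must be absorbed: 5.62×10⁻⁵ / 0.400 = 1.405×10⁻⁴ mol.
Photon energy: hc/λ = 6.266×10⁻¹⁹ J; per mole, 3.773×10⁵ J mol⁻¹.
Energy required: 1.405×10⁻⁴ × 3.773×10⁵ = 53 J.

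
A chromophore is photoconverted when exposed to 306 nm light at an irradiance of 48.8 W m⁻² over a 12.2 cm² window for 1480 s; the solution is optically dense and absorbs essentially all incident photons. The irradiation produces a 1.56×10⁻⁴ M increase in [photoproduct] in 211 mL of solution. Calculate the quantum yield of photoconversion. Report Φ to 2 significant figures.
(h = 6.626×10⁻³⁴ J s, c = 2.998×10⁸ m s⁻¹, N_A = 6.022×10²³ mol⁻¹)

Φ = 0.15

Product: (1.56×10⁻⁴ M)(0.211 L) = 3.292×10⁻⁵ mol.
Photon energy at 306 nm: hc/λ = (6.626×10⁻³⁴)(2.998×10⁸)/(306×10⁻⁹) = 6.492×10⁻¹⁹ J.
Energy delivered: (48.8 W m⁻²)(12.2×10⁻⁴ m²)(1480 s) = 88.11 J.
Photons incident: 88.11 / 6.492×10⁻¹⁹ = 1.357×10²⁰, i.e. 1.357×10²⁰/6.022×10²³ = 2.253×10⁻⁴ mol.
Φ = 3.292×10⁻⁵ mol / 2.253×10⁻⁴ mol photons = 0.15.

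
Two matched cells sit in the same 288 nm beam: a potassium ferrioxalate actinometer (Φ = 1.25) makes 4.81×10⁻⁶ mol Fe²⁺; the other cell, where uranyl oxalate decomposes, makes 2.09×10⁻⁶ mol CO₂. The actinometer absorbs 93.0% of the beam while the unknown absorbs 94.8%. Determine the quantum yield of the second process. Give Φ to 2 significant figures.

Φ = 0.53

Photons absorbed by the actinometer: 4.81×10⁻⁶ / 1.25 = 3.848×10⁻⁶ mol.
Incident flux: 3.848×10⁻⁶ / 0.930 = 4.138×10⁻⁶ einstein.
Absorbed by unknown: 0.948 × 4.138×10⁻⁶ = 3.923×10⁻⁶ mol.
Φ(unknown) = 2.09×10⁻⁶ / 3.923×10⁻⁶ = 0.53.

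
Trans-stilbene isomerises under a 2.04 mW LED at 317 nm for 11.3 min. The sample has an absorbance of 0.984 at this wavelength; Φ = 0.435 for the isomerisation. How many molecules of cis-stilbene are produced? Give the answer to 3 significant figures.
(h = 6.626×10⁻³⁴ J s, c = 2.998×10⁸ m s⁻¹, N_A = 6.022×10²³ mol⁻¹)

8.61×10¹⁷ molecules

Photon energy at 317 nm: hc/λ = (6.626×10⁻³⁴)(2.998×10⁸)/(317×10⁻⁹) = 6.266×10⁻¹⁹ J.
Energy delivered: (2.04 mW)(678 s) = 1.383 J.
Photons incident: 1.383 / 6.266×10⁻¹⁹ = 2.207×10¹⁸, i.e. 2.207×10¹⁸/6.022×10²³ = 3.665×10⁻⁶ mol.
Fraction absorbed: 1 − 10^(−0.984) = 0.8962.
Photons absorbed: 0.8962 × 3.665×10⁻⁶ = 3.285×10⁻⁶ mol.
Product: Φ × n_abs = 0.435 × 3.285×10⁻⁶ = 1.429×10⁻⁶ mol.
As a count: 1.429×10⁻⁶ × 6.022×10²³ = 8.61×10¹⁷.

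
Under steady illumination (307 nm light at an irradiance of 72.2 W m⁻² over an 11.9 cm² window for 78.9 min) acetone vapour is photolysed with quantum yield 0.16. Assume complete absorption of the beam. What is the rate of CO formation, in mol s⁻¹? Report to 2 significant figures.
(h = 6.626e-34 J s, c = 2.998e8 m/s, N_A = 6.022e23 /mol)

3.5e-8 mol s⁻¹

Photon energy at 307 nm: hc/λ = (6.626e-34)(2.998e8)/(307e-9) = 6.471e-19 J.
Energy delivered: (72.2 W m⁻²)(11.9e-4 m²)(4734 s) = 406.7 J.
Photons incident: 406.7 / 6.471e-19 = 6.285e20, i.e. 6.285e20/6.022e23 = 0.001044 mol.
Product formed: 0.16 × 0.001044 = 1.670e-4 mol.
Rate: 1.670e-4 / 4734 s = 3.5e-8 mol s⁻¹.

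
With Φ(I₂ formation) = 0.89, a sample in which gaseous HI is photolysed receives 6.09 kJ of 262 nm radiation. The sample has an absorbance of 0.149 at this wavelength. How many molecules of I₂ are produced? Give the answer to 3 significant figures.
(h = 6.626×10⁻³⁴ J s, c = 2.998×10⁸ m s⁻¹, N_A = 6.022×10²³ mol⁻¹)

2.08×10²¹ molecules

Photon energy at 262 nm: hc/λ = (6.626×10⁻³⁴)(2.998×10⁸)/(262×10⁻⁹) = 7.582×10⁻¹⁹ J.
Incident energy: 6.09 kJ = 6090 J.
Photons incident: 6090 / 7.582×10⁻¹⁹ = 8.032×10²¹, i.e. 8.032×10²¹/6.022×10²³ = 0.01334 mol.
Fraction absorbed: 1 − 10^(−0.149) = 0.2904.
Photons absorbed: 0.2904 × 0.01334 = 0.003874 mol.
Product: Φ × n_abs = 0.89 × 0.003874 = 0.003448 mol.
As a count: 0.003448 × 6.022×10²³ = 2.08×10²¹.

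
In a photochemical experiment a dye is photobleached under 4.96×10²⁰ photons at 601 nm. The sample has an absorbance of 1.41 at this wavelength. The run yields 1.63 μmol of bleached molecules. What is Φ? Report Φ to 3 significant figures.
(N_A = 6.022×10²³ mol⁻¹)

Product: 1.63 μmol = 1.63×10⁻⁶ mol.
Moles of photons: 4.96×10²⁰ / 6.022×10²³ = 8.236×10⁻⁴ mol.
Fraction absorbed: 1 − 10^(−1.41) = 0.9611.
Photons absorbed: 0.9611 × 8.236×10⁻⁴ = 7.916×10⁻⁴ mol.
Φ = 1.63×10⁻⁶ mol / 7.916×10⁻⁴ mol photons = 0.00206.

Φ = 0.00206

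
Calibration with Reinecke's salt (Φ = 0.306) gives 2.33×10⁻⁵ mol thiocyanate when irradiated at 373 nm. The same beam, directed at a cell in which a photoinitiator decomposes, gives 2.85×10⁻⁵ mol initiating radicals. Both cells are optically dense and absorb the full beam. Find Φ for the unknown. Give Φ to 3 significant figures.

Φ = 0.374

Photons absorbed by the actinometer: 2.33×10⁻⁵ / 0.306 = 7.614×10⁻⁵ mol.
Φ(unknown) = 2.85×10⁻⁵ / 7.614×10⁻⁵ = 0.374.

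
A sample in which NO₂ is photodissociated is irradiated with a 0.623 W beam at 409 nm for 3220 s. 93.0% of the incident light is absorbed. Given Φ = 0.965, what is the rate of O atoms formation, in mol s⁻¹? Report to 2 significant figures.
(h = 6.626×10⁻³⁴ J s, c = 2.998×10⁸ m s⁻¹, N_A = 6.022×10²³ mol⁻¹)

Photon energy at 409 nm: hc/λ = (6.626×10⁻³⁴)(2.998×10⁸)/(409×10⁻⁹) = 4.857×10⁻¹⁹ J.
Energy delivered: (0.623 W)(3220 s) = 2006 J.
Photons incident: 2006 / 4.857×10⁻¹⁹ = 4.130×10²¹, i.e. 4.130×10²¹/6.022×10²³ = 0.006858 mol.
Photons absorbed: 0.930 × 0.006858 = 0.006378 mol.
Product formed: 0.965 × 0.006378 = 0.006155 mol.
Rate: 0.006155 / 3220 s = 1.9×10⁻⁶ mol s⁻¹.

1.9×10⁻⁶ mol s⁻¹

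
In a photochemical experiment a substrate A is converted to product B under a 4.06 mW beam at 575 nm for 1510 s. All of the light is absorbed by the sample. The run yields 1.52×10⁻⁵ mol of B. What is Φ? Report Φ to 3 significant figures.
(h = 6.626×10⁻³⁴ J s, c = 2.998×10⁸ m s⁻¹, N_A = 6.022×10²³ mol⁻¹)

Photon energy at 575 nm: hc/λ = (6.626×10⁻³⁴)(2.998×10⁸)/(575×10⁻⁹) = 3.455×10⁻¹⁹ J.
Energy delivered: (4.06 mW)(1510 s) = 6.131 J.
Photons incident: 6.131 / 3.455×10⁻¹⁹ = 1.775×10¹⁹, i.e. 1.775×10¹⁹/6.022×10²³ = 2.948×10⁻⁵ mol.
Φ = 1.52×10⁻⁵ mol / 2.948×10⁻⁵ mol photons = 0.516.

Φ = 0.516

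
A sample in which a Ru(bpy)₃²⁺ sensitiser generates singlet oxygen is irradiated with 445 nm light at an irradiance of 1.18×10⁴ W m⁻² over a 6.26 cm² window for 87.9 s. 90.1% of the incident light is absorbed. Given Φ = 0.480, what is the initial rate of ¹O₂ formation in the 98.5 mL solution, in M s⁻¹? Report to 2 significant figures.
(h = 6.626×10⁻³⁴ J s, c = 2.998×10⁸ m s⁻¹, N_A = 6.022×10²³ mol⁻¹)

1.2×10⁻⁴ M s⁻¹

Photon energy at 445 nm: hc/λ = (6.626×10⁻³⁴)(2.998×10⁸)/(445×10⁻⁹) = 4.464×10⁻¹⁹ J.
Energy delivered: (1.18×10⁴ W m⁻²)(6.26×10⁻⁴ m²)(87.9 s) = 649.3 J.
Photons incident: 649.3 / 4.464×10⁻¹⁹ = 1.455×10²¹, i.e. 1.455×10²¹/6.022×10²³ = 0.002416 mol.
Photons absorbed: 0.901 × 0.002416 = 0.002177 mol.
Product formed: 0.480 × 0.002177 = 0.001045 mol.
Rate: 0.001045 mol / (87.9 s × 0.0985 L) = 1.2×10⁻⁴ M s⁻¹.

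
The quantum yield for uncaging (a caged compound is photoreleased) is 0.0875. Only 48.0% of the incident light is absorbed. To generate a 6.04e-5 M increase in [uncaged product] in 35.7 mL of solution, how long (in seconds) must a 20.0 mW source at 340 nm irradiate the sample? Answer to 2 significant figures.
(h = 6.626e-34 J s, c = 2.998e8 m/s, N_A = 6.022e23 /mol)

t ≈ 900 s

Product: (6.04e-5 M)(0.0357 L) = 2.156e-6 mol.
Photons that must be absorbed: 2.156e-6 / 0.0875 = 2.464e-5 mol.
Incident photons needed: 2.464e-5 / 0.480 = 5.133e-5 mol.
Photon energy: hc/λ = 5.843e-19 J; per mole, 3.519e5 J mol⁻¹.
Energy required: 5.133e-5 × 3.519e5 = 18.06 J.
Time: 18.06 J / 0.02 W = 900 s.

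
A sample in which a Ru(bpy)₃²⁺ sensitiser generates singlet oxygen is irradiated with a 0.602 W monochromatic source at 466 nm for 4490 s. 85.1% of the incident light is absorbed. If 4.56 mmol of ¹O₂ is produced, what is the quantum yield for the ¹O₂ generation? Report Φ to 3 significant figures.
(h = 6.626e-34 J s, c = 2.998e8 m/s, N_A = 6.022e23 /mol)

Φ = 0.509

Product: 4.56 mmol = 0.00456 mol.
Photon energy at 466 nm: hc/λ = (6.626e-34)(2.998e8)/(466e-9) = 4.263e-19 J.
Energy delivered: (0.602 W)(4490 s) = 2703 J.
Photons incident: 2703 / 4.263e-19 = 6.341e21, i.e. 6.341e21/6.022e23 = 0.01053 mol.
Photons absorbed: 0.851 × 0.01053 = 0.008961 mol.
Φ = 0.00456 mol / 0.008961 mol photons = 0.509.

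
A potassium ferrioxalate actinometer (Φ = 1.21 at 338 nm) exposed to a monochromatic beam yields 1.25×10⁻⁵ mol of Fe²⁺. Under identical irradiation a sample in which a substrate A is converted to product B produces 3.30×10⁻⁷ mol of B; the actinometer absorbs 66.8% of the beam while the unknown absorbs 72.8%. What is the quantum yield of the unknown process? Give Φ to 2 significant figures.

Photons absorbed by the actinometer: 1.25×10⁻⁵ / 1.21 = 1.033×10⁻⁵ mol.
Incident flux: 1.033×10⁻⁵ / 0.668 = 1.546×10⁻⁵ einstein.
Absorbed by unknown: 0.728 × 1.546×10⁻⁵ = 1.125×10⁻⁵ mol.
Φ(unknown) = 3.30×10⁻⁷ / 1.125×10⁻⁵ = 0.029.

Φ = 0.029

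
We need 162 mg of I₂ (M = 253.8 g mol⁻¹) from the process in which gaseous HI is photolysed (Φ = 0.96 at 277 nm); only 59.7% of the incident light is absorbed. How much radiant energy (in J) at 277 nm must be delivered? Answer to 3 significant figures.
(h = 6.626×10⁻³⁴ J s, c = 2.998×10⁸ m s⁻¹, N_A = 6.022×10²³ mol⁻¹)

481 J

Product: 162 mg / 253.8 g mol⁻¹ = 6.383×10⁻⁴ mol.
Photons that must be absorbed: 6.383×10⁻⁴ / 0.96 = 6.649×10⁻⁴ mol.
Incident photons needed: 6.649×10⁻⁴ / 0.597 = 0.001114 mol.
Photon energy: hc/λ = 7.171×10⁻¹⁹ J; per mole, 4.318×10⁵ J mol⁻¹.
Energy required: 0.001114 × 4.318×10⁵ = 481 J.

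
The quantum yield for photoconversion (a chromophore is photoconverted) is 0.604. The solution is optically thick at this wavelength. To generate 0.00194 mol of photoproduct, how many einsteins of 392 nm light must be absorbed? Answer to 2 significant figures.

Photons that must be absorbed: 0.00194 / 0.604 = 0.003212 mol.

0.0032 einstein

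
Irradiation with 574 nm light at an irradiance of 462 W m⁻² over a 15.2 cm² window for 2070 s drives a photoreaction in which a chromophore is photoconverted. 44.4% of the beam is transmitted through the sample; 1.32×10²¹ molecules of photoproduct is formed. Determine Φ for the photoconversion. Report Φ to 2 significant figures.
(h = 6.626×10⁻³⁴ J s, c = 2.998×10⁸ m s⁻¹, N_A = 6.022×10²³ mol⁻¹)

Φ = 0.57

Product: 1.32×10²¹ / 6.022×10²³ = 0.002192 mol.
Photon energy at 574 nm: hc/λ = (6.626×10⁻³⁴)(2.998×10⁸)/(574×10⁻⁹) = 3.461×10⁻¹⁹ J.
Energy delivered: (462 W m⁻²)(15.2×10⁻⁴ m²)(2070 s) = 1454 J.
Photons incident: 1454 / 3.461×10⁻¹⁹ = 4.201×10²¹, i.e. 4.201×10²¹/6.022×10²³ = 0.006976 mol.
Fraction absorbed: 1 − 44.4/100 = 0.5560.
Photons absorbed: 0.5560 × 0.006976 = 0.003879 mol.
Φ = 0.002192 mol / 0.003879 mol photons = 0.57.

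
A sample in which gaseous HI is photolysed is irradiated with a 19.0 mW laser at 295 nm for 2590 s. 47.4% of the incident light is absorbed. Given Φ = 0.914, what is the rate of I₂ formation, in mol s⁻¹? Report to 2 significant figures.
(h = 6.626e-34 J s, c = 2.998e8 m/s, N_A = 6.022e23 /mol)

2.0e-8 mol s⁻¹

Photon energy at 295 nm: hc/λ = (6.626e-34)(2.998e8)/(295e-9) = 6.734e-19 J.
Energy delivered: (19.0 mW)(2590 s) = 49.21 J.
Photons incident: 49.21 / 6.734e-19 = 7.308e19, i.e. 7.308e19/6.022e23 = 1.214e-4 mol.
Photons absorbed: 0.474 × 1.214e-4 = 5.754e-5 mol.
Product formed: 0.914 × 5.754e-5 = 5.259e-5 mol.
Rate: 5.259e-5 / 2590 s = 2.0e-8 mol s⁻¹.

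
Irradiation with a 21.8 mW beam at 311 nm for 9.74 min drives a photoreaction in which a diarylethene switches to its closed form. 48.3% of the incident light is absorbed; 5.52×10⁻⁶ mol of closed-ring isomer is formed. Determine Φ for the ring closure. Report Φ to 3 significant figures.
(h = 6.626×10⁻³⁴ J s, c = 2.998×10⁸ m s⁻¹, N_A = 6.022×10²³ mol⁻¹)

Photon energy at 311 nm: hc/λ = (6.626×10⁻³⁴)(2.998×10⁸)/(311×10⁻⁹) = 6.387×10⁻¹⁹ J.
Energy delivered: (21.8 mW)(584.4 s) = 12.74 J.
Photons incident: 12.74 / 6.387×10⁻¹⁹ = 1.995×10¹⁹, i.e. 1.995×10¹⁹/6.022×10²³ = 3.313×10⁻⁵ mol.
Photons absorbed: 0.483 × 3.313×10⁻⁵ = 1.600×10⁻⁵ mol.
Φ = 5.52×10⁻⁶ mol / 1.600×10⁻⁵ mol photons = 0.345.

Φ = 0.345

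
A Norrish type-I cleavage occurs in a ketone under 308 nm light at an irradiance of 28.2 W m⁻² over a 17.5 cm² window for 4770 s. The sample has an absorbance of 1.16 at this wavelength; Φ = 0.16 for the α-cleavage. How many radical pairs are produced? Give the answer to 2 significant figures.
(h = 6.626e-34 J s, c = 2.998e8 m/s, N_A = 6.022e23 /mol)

5.4e19 radical pairs

Photon energy at 308 nm: hc/λ = (6.626e-34)(2.998e8)/(308e-9) = 6.450e-19 J.
Energy delivered: (28.2 W m⁻²)(17.5e-4 m²)(4770 s) = 235.4 J.
Photons incident: 235.4 / 6.450e-19 = 3.650e20, i.e. 3.650e20/6.022e23 = 6.061e-4 mol.
Fraction absorbed: 1 − 10^(−1.16) = 0.9308.
Photons absorbed: 0.9308 × 6.061e-4 = 5.642e-4 mol.
Product: Φ × n_abs = 0.16 × 5.642e-4 = 9.027e-5 mol.
As a count: 9.027e-5 × 6.022e23 = 5.4e19.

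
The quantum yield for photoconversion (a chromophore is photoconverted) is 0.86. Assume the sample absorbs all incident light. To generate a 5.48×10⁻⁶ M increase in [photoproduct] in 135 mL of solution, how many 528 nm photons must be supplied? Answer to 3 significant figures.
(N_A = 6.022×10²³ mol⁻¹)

Product: (5.48×10⁻⁶ M)(0.135 L) = 7.398×10⁻⁷ mol.
Photons that must be absorbed: 7.398×10⁻⁷ / 0.86 = 8.602×10⁻⁷ mol.
Photon count: 8.602×10⁻⁷ × 6.022×10²³ = 5.18×10¹⁷.

5.18×10¹⁷ photons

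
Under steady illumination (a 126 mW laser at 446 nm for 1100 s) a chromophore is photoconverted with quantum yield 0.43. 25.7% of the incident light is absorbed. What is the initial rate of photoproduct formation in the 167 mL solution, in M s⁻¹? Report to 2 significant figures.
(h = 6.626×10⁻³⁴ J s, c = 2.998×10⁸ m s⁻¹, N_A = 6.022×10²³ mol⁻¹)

3.1×10⁻⁷ M s⁻¹

Photon energy at 446 nm: hc/λ = (6.626×10⁻³⁴)(2.998×10⁸)/(446×10⁻⁹) = 4.454×10⁻¹⁹ J.
Energy delivered: (126 mW)(1100 s) = 138.6 J.
Photons incident: 138.6 / 4.454×10⁻¹⁹ = 3.112×10²⁰, i.e. 3.112×10²⁰/6.022×10²³ = 5.168×10⁻⁴ mol.
Photons absorbed: 0.257 × 5.168×10⁻⁴ = 1.328×10⁻⁴ mol.
Product formed: 0.43 × 1.328×10⁻⁴ = 5.710×10⁻⁵ mol.
Rate: 5.710×10⁻⁵ mol / (1100 s × 0.167 L) = 3.1×10⁻⁷ M s⁻¹.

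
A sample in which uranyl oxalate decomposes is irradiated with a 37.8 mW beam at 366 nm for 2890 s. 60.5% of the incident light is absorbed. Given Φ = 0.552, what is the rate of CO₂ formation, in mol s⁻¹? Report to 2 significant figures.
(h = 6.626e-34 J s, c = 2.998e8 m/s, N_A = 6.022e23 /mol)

Photon energy at 366 nm: hc/λ = (6.626e-34)(2.998e8)/(366e-9) = 5.428e-19 J.
Energy delivered: (37.8 mW)(2890 s) = 109.2 J.
Photons incident: 109.2 / 5.428e-19 = 2.012e20, i.e. 2.012e20/6.022e23 = 3.341e-4 mol.
Photons absorbed: 0.605 × 3.341e-4 = 2.021e-4 mol.
Product formed: 0.552 × 2.021e-4 = 1.116e-4 mol.
Rate: 1.116e-4 / 2890 s = 3.9e-8 mol s⁻¹.

3.9e-8 mol s⁻¹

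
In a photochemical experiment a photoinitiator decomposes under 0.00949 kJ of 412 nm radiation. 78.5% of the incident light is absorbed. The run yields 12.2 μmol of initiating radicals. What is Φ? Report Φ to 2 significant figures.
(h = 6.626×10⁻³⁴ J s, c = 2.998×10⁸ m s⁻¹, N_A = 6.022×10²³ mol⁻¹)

Φ = 0.48

Product: 12.2 μmol = 1.22×10⁻⁵ mol.
Photon energy at 412 nm: hc/λ = (6.626×10⁻³⁴)(2.998×10⁸)/(412×10⁻⁹) = 4.822×10⁻¹⁹ J.
Incident energy: 0.00949 kJ = 9.49 J.
Photons incident: 9.49 / 4.822×10⁻¹⁹ = 1.968×10¹⁹, i.e. 1.968×10¹⁹/6.022×10²³ = 3.268×10⁻⁵ mol.
Photons absorbed: 0.785 × 3.268×10⁻⁵ = 2.565×10⁻⁵ mol.
Φ = 1.22×10⁻⁵ mol / 2.565×10⁻⁵ mol photons = 0.48.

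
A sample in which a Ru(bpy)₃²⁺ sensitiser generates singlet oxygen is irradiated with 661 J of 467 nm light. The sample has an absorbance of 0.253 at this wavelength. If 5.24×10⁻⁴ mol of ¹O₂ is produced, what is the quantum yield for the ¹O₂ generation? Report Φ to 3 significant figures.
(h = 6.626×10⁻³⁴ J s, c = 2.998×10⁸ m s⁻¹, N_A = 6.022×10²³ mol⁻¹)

Φ = 0.460

Photon energy at 467 nm: hc/λ = (6.626×10⁻³⁴)(2.998×10⁸)/(467×10⁻⁹) = 4.254×10⁻¹⁹ J.
Photons incident: 661 / 4.254×10⁻¹⁹ = 1.554×10²¹, i.e. 1.554×10²¹/6.022×10²³ = 0.002581 mol.
Fraction absorbed: 1 − 10^(−0.253) = 0.4415.
Photons absorbed: 0.4415 × 0.002581 = 0.001140 mol.
Φ = 5.24×10⁻⁴ mol / 0.001140 mol photons = 0.460.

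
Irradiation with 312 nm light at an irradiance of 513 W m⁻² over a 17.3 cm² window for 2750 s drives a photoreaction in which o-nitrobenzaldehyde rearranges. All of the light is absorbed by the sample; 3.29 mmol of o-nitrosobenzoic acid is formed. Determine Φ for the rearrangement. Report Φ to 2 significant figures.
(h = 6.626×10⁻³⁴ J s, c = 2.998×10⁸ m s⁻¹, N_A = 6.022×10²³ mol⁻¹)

Φ = 0.52

Product: 3.29 mmol = 0.00329 mol.
Photon energy at 312 nm: hc/λ = (6.626×10⁻³⁴)(2.998×10⁸)/(312×10⁻⁹) = 6.367×10⁻¹⁹ J.
Energy delivered: (513 W m⁻²)(17.3×10⁻⁴ m²)(2750 s) = 2441 J.
Photons incident: 2441 / 6.367×10⁻¹⁹ = 3.834×10²¹, i.e. 3.834×10²¹/6.022×10²³ = 0.006367 mol.
Φ = 0.00329 mol / 0.006367 mol photons = 0.52.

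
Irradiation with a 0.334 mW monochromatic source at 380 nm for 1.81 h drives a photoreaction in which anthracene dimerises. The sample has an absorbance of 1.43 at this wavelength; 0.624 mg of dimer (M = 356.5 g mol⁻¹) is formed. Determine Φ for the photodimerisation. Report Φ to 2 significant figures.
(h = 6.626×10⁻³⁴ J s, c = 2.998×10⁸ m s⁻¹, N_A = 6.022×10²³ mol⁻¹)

Φ = 0.26

Product: 0.624 mg / 356.5 g mol⁻¹ = 1.750×10⁻⁶ mol.
Photon energy at 380 nm: hc/λ = (6.626×10⁻³⁴)(2.998×10⁸)/(380×10⁻⁹) = 5.228×10⁻¹⁹ J.
Energy delivered: (0.334 mW)(6516 s) = 2.176 J.
Photons incident: 2.176 / 5.228×10⁻¹⁹ = 4.162×10¹⁸, i.e. 4.162×10¹⁸/6.022×10²³ = 6.911×10⁻⁶ mol.
Fraction absorbed: 1 − 10^(−1.43) = 0.9628.
Photons absorbed: 0.9628 × 6.911×10⁻⁶ = 6.654×10⁻⁶ mol.
Φ = 1.750×10⁻⁶ mol / 6.654×10⁻⁶ mol photons = 0.26.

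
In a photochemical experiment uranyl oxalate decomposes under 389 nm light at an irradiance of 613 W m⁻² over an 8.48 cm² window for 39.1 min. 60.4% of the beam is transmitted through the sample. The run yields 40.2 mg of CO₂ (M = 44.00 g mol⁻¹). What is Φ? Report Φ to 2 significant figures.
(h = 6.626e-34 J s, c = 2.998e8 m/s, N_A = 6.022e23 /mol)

Φ = 0.58

Product: 40.2 mg / 44.00 g mol⁻¹ = 9.136e-4 mol.
Photon energy at 389 nm: hc/λ = (6.626e-34)(2.998e8)/(389e-9) = 5.107e-19 J.
Energy delivered: (613 W m⁻²)(8.48e-4 m²)(2346 s) = 1220 J.
Photons incident: 1220 / 5.107e-19 = 2.389e21, i.e. 2.389e21/6.022e23 = 0.003967 mol.
Fraction absorbed: 1 − 60.4/100 = 0.3960.
Photons absorbed: 0.3960 × 0.003967 = 0.001571 mol.
Φ = 9.136e-4 mol / 0.001571 mol photons = 0.58.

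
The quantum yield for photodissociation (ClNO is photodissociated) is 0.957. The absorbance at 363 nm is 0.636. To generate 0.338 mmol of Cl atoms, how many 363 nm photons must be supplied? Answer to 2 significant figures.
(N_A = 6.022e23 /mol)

2.8e20 photons

Product: 0.338 mmol = 3.38e-4 mol.
Photons that must be absorbed: 3.38e-4 / 0.957 = 3.532e-4 mol.
Fraction absorbed: 1 − 10^(−0.636) = 0.7688.
Incident photons needed: 3.532e-4 / 0.7688 = 4.594e-4 mol.
Photon count: 4.594e-4 × 6.022e23 = 2.8e20.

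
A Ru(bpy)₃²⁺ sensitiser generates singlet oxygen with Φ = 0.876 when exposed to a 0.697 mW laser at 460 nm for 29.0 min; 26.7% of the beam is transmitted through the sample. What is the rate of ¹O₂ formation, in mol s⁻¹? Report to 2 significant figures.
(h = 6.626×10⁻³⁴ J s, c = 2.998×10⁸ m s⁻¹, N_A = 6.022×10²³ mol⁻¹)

1.7×10⁻⁹ mol s⁻¹

Photon energy at 460 nm: hc/λ = (6.626×10⁻³⁴)(2.998×10⁸)/(460×10⁻⁹) = 4.318×10⁻¹⁹ J.
Energy delivered: (0.697 mW)(1740 s) = 1.213 J.
Photons incident: 1.213 / 4.318×10⁻¹⁹ = 2.809×10¹⁸, i.e. 2.809×10¹⁸/6.022×10²³ = 4.665×10⁻⁶ mol.
Fraction absorbed: 1 − 26.7/100 = 0.7330.
Photons absorbed: 0.7330 × 4.665×10⁻⁶ = 3.419×10⁻⁶ mol.
Product formed: 0.876 × 3.419×10⁻⁶ = 2.995×10⁻⁶ mol.
Rate: 2.995×10⁻⁶ / 1740 s = 1.7×10⁻⁹ mol s⁻¹.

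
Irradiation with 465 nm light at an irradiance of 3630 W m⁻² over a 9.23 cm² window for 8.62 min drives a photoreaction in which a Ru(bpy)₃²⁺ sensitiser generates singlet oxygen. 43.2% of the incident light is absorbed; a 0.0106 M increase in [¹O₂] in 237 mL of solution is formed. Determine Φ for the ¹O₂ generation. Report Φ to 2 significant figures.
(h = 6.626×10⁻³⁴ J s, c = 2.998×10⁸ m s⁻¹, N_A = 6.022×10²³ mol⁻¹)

Product: (0.0106 M)(0.237 L) = 0.002512 mol.
Photon energy at 465 nm: hc/λ = (6.626×10⁻³⁴)(2.998×10⁸)/(465×10⁻⁹) = 4.272×10⁻¹⁹ J.
Energy delivered: (3630 W m⁻²)(9.23×10⁻⁴ m²)(517.2 s) = 1733 J.
Photons incident: 1733 / 4.272×10⁻¹⁹ = 4.057×10²¹, i.e. 4.057×10²¹/6.022×10²³ = 0.006737 mol.
Photons absorbed: 0.432 × 0.006737 = 0.002910 mol.
Φ = 0.002512 mol / 0.002910 mol photons = 0.86.

Φ = 0.86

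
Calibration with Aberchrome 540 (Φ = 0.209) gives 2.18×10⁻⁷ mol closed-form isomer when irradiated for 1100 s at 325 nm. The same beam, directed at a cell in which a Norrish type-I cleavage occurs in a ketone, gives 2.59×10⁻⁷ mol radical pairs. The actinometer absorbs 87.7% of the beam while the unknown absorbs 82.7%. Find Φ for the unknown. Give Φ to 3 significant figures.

Photons absorbed by the actinometer: 2.18×10⁻⁷ / 0.209 = 1.043×10⁻⁶ mol.
Incident flux: 1.043×10⁻⁶ / 0.877 = 1.189×10⁻⁶ einstein.
Absorbed by unknown: 0.827 × 1.189×10⁻⁶ = 9.833×10⁻⁷ mol.
Φ(unknown) = 2.59×10⁻⁷ / 9.833×10⁻⁷ = 0.263.

Φ = 0.263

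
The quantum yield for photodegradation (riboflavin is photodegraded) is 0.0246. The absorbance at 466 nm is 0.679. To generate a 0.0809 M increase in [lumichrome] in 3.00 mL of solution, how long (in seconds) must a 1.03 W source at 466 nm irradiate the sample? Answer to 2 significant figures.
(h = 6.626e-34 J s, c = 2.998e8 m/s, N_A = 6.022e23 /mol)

t ≈ 3100 s

Product: (0.0809 M)(0.003 L) = 2.427e-4 mol.
Photons that must be absorbed: 2.427e-4 / 0.0246 = 0.009866 mol.
Fraction absorbed: 1 − 10^(−0.679) = 0.7906.
Incident photons needed: 0.009866 / 0.7906 = 0.01248 mol.
Photon energy: hc/λ = 4.263e-19 J; per mole, 2.567e5 J mol⁻¹.
Energy required: 0.01248 × 2.567e5 = 3204 J.
Time: 3204 J / 1.03 W = 3100 s.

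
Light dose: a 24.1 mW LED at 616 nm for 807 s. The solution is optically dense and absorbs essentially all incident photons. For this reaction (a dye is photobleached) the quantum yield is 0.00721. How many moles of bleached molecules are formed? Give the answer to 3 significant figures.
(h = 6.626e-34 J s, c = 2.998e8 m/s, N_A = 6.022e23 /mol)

Photon energy at 616 nm: hc/λ = (6.626e-34)(2.998e8)/(616e-9) = 3.225e-19 J.
Energy delivered: (24.1 mW)(807 s) = 19.45 J.
Photons incident: 19.45 / 3.225e-19 = 6.031e19, i.e. 6.031e19/6.022e23 = 1.001e-4 mol.
Product: Φ × n_abs = 0.00721 × 1.001e-4 = 7.217e-7 mol.

7.22e-7 mol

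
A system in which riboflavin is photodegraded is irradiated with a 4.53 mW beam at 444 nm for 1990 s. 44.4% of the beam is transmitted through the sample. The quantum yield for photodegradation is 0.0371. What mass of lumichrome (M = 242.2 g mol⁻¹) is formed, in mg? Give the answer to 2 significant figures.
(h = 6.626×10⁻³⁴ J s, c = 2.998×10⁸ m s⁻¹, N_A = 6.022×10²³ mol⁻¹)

Photon energy at 444 nm: hc/λ = (6.626×10⁻³⁴)(2.998×10⁸)/(444×10⁻⁹) = 4.474×10⁻¹⁹ J.
Energy delivered: (4.53 mW)(1990 s) = 9.015 J.
Photons incident: 9.015 / 4.474×10⁻¹⁹ = 2.015×10¹⁹, i.e. 2.015×10¹⁹/6.022×10²³ = 3.346×10⁻⁵ mol.
Fraction absorbed: 1 − 44.4/100 = 0.5560.
Photons absorbed: 0.5560 × 3.346×10⁻⁵ = 1.860×10⁻⁵ mol.
Product: Φ × n_abs = 0.0371 × 1.860×10⁻⁵ = 6.901×10⁻⁷ mol.
Mass: 6.901×10⁻⁷ × 242.2 = 1.671×10⁻⁴ g = 0.17 mg.

0.17 mg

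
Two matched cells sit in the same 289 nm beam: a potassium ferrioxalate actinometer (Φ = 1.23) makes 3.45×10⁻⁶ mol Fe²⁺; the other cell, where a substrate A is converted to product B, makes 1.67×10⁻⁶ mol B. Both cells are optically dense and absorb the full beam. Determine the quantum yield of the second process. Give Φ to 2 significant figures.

Photons absorbed by the actinometer: 3.45×10⁻⁶ / 1.23 = 2.805×10⁻⁶ mol.
Φ(unknown) = 1.67×10⁻⁶ / 2.805×10⁻⁶ = 0.60.

Φ = 0.60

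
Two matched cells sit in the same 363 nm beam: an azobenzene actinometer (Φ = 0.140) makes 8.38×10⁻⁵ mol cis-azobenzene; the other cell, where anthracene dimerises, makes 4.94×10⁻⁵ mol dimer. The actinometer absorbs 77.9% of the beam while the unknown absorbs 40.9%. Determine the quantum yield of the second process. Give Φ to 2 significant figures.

Photons absorbed by the actinometer: 8.38×10⁻⁵ / 0.140 = 5.986×10⁻⁴ mol.
Incident flux: 5.986×10⁻⁴ / 0.779 = 7.684×10⁻⁴ einstein.
Absorbed by unknown: 0.409 × 7.684×10⁻⁴ = 3.143×10⁻⁴ mol.
Φ(unknown) = 4.94×10⁻⁵ / 3.143×10⁻⁴ = 0.16.

Φ = 0.16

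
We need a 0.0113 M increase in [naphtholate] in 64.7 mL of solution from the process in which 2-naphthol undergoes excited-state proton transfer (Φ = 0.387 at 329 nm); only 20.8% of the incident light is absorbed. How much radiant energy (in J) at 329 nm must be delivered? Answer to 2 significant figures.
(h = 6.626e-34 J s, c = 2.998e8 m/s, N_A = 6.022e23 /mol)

Product: (0.0113 M)(0.0647 L) = 7.311e-4 mol.
Photons that must be absorbed: 7.311e-4 / 0.387 = 0.001889 mol.
Incident photons needed: 0.001889 / 0.208 = 0.009082 mol.
Photon energy: hc/λ = 6.038e-19 J; per mole, 3.636e5 J mol⁻¹.
Energy required: 0.009082 × 3.636e5 = 3300 J.

3300 J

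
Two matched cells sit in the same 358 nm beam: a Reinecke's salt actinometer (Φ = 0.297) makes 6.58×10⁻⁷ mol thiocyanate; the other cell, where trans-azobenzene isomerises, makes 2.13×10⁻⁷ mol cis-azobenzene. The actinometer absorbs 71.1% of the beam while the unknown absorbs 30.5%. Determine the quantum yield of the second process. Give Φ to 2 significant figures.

Φ = 0.22

Photons absorbed by the actinometer: 6.58×10⁻⁷ / 0.297 = 2.215×10⁻⁶ mol.
Incident flux: 2.215×10⁻⁶ / 0.711 = 3.115×10⁻⁶ einstein.
Absorbed by unknown: 0.305 × 3.115×10⁻⁶ = 9.501×10⁻⁷ mol.
Φ(unknown) = 2.13×10⁻⁷ / 9.501×10⁻⁷ = 0.22.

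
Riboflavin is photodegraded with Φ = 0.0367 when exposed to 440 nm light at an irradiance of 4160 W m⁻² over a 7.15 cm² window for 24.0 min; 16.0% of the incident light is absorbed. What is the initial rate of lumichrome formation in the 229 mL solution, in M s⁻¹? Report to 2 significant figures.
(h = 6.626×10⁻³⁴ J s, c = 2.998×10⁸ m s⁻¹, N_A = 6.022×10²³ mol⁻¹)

2.8×10⁻⁷ M s⁻¹

Photon energy at 440 nm: hc/λ = (6.626×10⁻³⁴)(2.998×10⁸)/(440×10⁻⁹) = 4.515×10⁻¹⁹ J.
Energy delivered: (4160 W m⁻²)(7.15×10⁻⁴ m²)(1440 s) = 4283 J.
Photons incident: 4283 / 4.515×10⁻¹⁹ = 9.486×10²¹, i.e. 9.486×10²¹/6.022×10²³ = 0.01575 mol.
Photons absorbed: 0.160 × 0.01575 = 0.002520 mol.
Product formed: 0.0367 × 0.002520 = 9.248×10⁻⁵ mol.
Rate: 9.248×10⁻⁵ mol / (1440 s × 0.229 L) = 2.8×10⁻⁷ M s⁻¹.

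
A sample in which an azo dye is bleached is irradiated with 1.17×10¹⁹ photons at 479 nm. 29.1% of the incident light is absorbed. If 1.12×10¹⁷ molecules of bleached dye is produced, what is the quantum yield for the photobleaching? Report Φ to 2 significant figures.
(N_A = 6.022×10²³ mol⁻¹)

Φ = 0.033

Product: 1.12×10¹⁷ / 6.022×10²³ = 1.860×10⁻⁷ mol.
Moles of photons: 1.17×10¹⁹ / 6.022×10²³ = 1.943×10⁻⁵ mol.
Photons absorbed: 0.291 × 1.943×10⁻⁵ = 5.654×10⁻⁶ mol.
Φ = 1.860×10⁻⁷ mol / 5.654×10⁻⁶ mol photons = 0.033.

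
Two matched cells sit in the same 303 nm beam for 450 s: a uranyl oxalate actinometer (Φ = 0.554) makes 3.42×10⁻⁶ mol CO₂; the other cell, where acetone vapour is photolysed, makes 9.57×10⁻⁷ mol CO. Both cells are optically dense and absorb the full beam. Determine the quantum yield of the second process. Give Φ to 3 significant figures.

Photons absorbed by the actinometer: 3.42×10⁻⁶ / 0.554 = 6.173×10⁻⁶ mol.
Φ(unknown) = 9.57×10⁻⁷ / 6.173×10⁻⁶ = 0.155.

Φ = 0.155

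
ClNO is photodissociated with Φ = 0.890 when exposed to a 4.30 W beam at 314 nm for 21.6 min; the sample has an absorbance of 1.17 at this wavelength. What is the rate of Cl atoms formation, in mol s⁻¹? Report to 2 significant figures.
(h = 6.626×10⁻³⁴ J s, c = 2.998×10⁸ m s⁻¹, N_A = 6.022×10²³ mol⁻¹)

9.4×10⁻⁶ mol s⁻¹

Photon energy at 314 nm: hc/λ = (6.626×10⁻³⁴)(2.998×10⁸)/(314×10⁻⁹) = 6.326×10⁻¹⁹ J.
Energy delivered: (4.30 W)(1296 s) = 5573 J.
Photons incident: 5573 / 6.326×10⁻¹⁹ = 8.810×10²¹, i.e. 8.810×10²¹/6.022×10²³ = 0.01463 mol.
Fraction absorbed: 1 − 10^(−1.17) = 0.9324.
Photons absorbed: 0.9324 × 0.01463 = 0.01364 mol.
Product formed: 0.890 × 0.01364 = 0.01214 mol.
Rate: 0.01214 / 1296 s = 9.4×10⁻⁶ mol s⁻¹.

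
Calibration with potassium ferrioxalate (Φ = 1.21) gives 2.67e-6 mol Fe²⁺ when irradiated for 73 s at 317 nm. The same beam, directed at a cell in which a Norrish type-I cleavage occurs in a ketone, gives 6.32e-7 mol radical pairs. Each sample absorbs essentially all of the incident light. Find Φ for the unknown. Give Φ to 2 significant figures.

Photons absorbed by the actinometer: 2.67e-6 / 1.21 = 2.207e-6 mol.
Φ(unknown) = 6.32e-7 / 2.207e-6 = 0.29.

Φ = 0.29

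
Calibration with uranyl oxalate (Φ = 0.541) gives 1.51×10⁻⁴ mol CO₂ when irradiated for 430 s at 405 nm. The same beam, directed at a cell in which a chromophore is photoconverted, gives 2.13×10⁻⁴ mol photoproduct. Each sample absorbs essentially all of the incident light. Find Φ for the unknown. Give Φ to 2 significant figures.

Φ = 0.76

Photons absorbed by the actinometer: 1.51×10⁻⁴ / 0.541 = 2.791×10⁻⁴ mol.
Φ(unknown) = 2.13×10⁻⁴ / 2.791×10⁻⁴ = 0.76.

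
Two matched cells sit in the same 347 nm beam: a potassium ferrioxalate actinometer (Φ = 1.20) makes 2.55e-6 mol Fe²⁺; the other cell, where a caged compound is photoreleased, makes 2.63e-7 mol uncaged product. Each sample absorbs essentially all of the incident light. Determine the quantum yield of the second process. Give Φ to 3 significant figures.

Photons absorbed by the actinometer: 2.55e-6 / 1.20 = 2.125e-6 mol.
Φ(unknown) = 2.63e-7 / 2.125e-6 = 0.124.

Φ = 0.124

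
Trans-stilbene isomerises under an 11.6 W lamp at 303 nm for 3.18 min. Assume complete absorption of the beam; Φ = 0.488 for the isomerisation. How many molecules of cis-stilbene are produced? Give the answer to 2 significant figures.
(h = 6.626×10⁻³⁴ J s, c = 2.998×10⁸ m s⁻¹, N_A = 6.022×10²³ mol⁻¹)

1.6×10²¹ molecules

Photon energy at 303 nm: hc/λ = (6.626×10⁻³⁴)(2.998×10⁸)/(303×10⁻⁹) = 6.556×10⁻¹⁹ J.
Energy delivered: (11.6 W)(190.8 s) = 2213 J.
Photons incident: 2213 / 6.556×10⁻¹⁹ = 3.376×10²¹, i.e. 3.376×10²¹/6.022×10²³ = 0.005606 mol.
Product: Φ × n_abs = 0.488 × 0.005606 = 0.002736 mol.
As a count: 0.002736 × 6.022×10²³ = 1.6×10²¹.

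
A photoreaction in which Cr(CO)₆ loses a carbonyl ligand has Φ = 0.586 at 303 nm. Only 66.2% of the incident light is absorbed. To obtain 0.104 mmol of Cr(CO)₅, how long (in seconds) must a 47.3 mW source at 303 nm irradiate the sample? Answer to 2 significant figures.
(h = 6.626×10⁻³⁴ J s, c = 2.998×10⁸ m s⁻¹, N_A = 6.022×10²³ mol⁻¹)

t ≈ 2200 s

Product: 0.104 mmol = 1.04×10⁻⁴ mol.
Photons that must be absorbed: 1.04×10⁻⁴ / 0.586 = 1.775×10⁻⁴ mol.
Incident photons needed: 1.775×10⁻⁴ / 0.662 = 2.681×10⁻⁴ mol.
Photon energy: hc/λ = 6.556×10⁻¹⁹ J; per mole, 3.948×10⁵ J mol⁻¹.
Energy required: 2.681×10⁻⁴ × 3.948×10⁵ = 105.8 J.
Time: 105.8 J / 0.0473 W = 2200 s.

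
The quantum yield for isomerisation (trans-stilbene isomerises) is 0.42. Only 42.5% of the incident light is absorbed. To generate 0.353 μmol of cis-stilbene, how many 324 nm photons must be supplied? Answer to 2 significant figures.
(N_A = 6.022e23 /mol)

1.2e18 photons

Product: 0.353 μmol = 3.53e-7 mol.
Photons that must be absorbed: 3.53e-7 / 0.42 = 8.405e-7 mol.
Incident photons needed: 8.405e-7 / 0.425 = 1.978e-6 mol.
Photon count: 1.978e-6 × 6.022e23 = 1.2e18.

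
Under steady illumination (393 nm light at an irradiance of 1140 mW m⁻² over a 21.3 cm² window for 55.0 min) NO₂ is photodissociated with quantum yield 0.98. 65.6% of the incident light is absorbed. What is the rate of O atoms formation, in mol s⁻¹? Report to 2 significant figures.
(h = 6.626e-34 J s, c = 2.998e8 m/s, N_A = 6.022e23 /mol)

5.1e-9 mol s⁻¹

Photon energy at 393 nm: hc/λ = (6.626e-34)(2.998e8)/(393e-9) = 5.055e-19 J.
Energy delivered: (1140 mW m⁻²)(21.3e-4 m²)(3300 s) = 8.013 J.
Photons incident: 8.013 / 5.055e-19 = 1.585e19, i.e. 1.585e19/6.022e23 = 2.632e-5 mol.
Photons absorbed: 0.656 × 2.632e-5 = 1.727e-5 mol.
Product formed: 0.98 × 1.727e-5 = 1.692e-5 mol.
Rate: 1.692e-5 / 3300 s = 5.1e-9 mol s⁻¹.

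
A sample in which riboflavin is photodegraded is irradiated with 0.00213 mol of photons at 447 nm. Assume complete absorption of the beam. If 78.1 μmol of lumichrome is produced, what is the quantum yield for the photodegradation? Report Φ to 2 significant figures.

Product: 78.1 μmol = 7.81×10⁻⁵ mol.
Φ = 7.81×10⁻⁵ mol / 0.00213 mol photons = 0.037.

Φ = 0.037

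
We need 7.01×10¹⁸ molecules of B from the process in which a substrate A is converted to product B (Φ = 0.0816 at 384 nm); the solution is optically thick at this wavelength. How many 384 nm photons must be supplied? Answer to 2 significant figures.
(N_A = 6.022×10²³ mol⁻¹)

Product: 7.01×10¹⁸ / 6.022×10²³ = 1.164×10⁻⁵ mol.
Photons that must be absorbed: 1.164×10⁻⁵ / 0.0816 = 1.426×10⁻⁴ mol.
Photon count: 1.426×10⁻⁴ × 6.022×10²³ = 8.6×10¹⁹.

8.6×10¹⁹ photons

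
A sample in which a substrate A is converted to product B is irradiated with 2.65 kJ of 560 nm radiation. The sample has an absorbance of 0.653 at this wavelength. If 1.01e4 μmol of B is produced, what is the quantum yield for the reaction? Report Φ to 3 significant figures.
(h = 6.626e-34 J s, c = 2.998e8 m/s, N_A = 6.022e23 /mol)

Φ = 1.05

Product: 1.01e4 μmol = 0.0101 mol.
Photon energy at 560 nm: hc/λ = (6.626e-34)(2.998e8)/(560e-9) = 3.547e-19 J.
Incident energy: 2.65 kJ = 2650 J.
Photons incident: 2650 / 3.547e-19 = 7.471e21, i.e. 7.471e21/6.022e23 = 0.01241 mol.
Fraction absorbed: 1 − 10^(−0.653) = 0.7777.
Photons absorbed: 0.7777 × 0.01241 = 0.009651 mol.
Φ = 0.0101 mol / 0.009651 mol photons = 1.05.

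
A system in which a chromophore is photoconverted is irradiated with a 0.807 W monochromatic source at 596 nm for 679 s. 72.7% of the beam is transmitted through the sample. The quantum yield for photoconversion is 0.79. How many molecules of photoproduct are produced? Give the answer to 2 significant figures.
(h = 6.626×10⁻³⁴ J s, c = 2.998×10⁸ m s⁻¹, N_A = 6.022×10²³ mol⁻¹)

3.5×10²⁰ molecules

Photon energy at 596 nm: hc/λ = (6.626×10⁻³⁴)(2.998×10⁸)/(596×10⁻⁹) = 3.333×10⁻¹⁹ J.
Energy delivered: (0.807 W)(679 s) = 548.0 J.
Photons incident: 548.0 / 3.333×10⁻¹⁹ = 1.644×10²¹, i.e. 1.644×10²¹/6.022×10²³ = 0.002730 mol.
Fraction absorbed: 1 − 72.7/100 = 0.2730.
Photons absorbed: 0.2730 × 0.002730 = 7.453×10⁻⁴ mol.
Product: Φ × n_abs = 0.79 × 7.453×10⁻⁴ = 5.888×10⁻⁴ mol.
As a count: 5.888×10⁻⁴ × 6.022×10²³ = 3.5×10²⁰.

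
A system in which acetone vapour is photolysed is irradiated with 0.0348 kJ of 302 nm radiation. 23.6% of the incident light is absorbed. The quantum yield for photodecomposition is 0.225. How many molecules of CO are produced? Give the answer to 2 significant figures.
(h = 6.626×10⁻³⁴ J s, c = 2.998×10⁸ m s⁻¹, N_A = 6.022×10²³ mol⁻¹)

Photon energy at 302 nm: hc/λ = (6.626×10⁻³⁴)(2.998×10⁸)/(302×10⁻⁹) = 6.578×10⁻¹⁹ J.
Incident energy: 0.0348 kJ = 34.8 J.
Photons incident: 34.8 / 6.578×10⁻¹⁹ = 5.290×10¹⁹, i.e. 5.290×10¹⁹/6.022×10²³ = 8.784×10⁻⁵ mol.
Photons absorbed: 0.236 × 8.784×10⁻⁵ = 2.073×10⁻⁵ mol.
Product: Φ × n_abs = 0.225 × 2.073×10⁻⁵ = 4.664×10⁻⁶ mol.
As a count: 4.664×10⁻⁶ × 6.022×10²³ = 2.8×10¹⁸.

2.8×10¹⁸ molecules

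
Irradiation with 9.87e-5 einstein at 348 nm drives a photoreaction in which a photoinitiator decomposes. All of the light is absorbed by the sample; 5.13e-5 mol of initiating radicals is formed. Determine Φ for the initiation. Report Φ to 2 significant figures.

Φ = 0.52

Φ = 5.13e-5 mol / 9.87e-5 mol photons = 0.52.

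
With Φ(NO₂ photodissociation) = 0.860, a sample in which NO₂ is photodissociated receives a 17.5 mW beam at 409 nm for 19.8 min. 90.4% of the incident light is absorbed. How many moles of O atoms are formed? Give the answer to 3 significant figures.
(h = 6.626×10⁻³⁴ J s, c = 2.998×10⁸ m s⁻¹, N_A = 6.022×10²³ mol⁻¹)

Photon energy at 409 nm: hc/λ = (6.626×10⁻³⁴)(2.998×10⁸)/(409×10⁻⁹) = 4.857×10⁻¹⁹ J.
Energy delivered: (17.5 mW)(1188 s) = 20.79 J.
Photons incident: 20.79 / 4.857×10⁻¹⁹ = 4.280×10¹⁹, i.e. 4.280×10¹⁹/6.022×10²³ = 7.107×10⁻⁵ mol.
Photons absorbed: 0.904 × 7.107×10⁻⁵ = 6.425×10⁻⁵ mol.
Product: Φ × n_abs = 0.860 × 6.425×10⁻⁵ = 5.526×10⁻⁵ mol.

5.53×10⁻⁵ mol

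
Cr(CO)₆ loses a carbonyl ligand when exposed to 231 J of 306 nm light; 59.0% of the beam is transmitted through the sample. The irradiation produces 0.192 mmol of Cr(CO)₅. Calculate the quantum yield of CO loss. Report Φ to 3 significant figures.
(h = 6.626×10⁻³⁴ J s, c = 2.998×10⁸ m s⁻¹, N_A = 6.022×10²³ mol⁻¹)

Product: 0.192 mmol = 1.92×10⁻⁴ mol.
Photon energy at 306 nm: hc/λ = (6.626×10⁻³⁴)(2.998×10⁸)/(306×10⁻⁹) = 6.492×10⁻¹⁹ J.
Photons incident: 231 / 6.492×10⁻¹⁹ = 3.558×10²⁰, i.e. 3.558×10²⁰/6.022×10²³ = 5.908×10⁻⁴ mol.
Fraction absorbed: 1 − 59.0/100 = 0.4100.
Photons absorbed: 0.4100 × 5.908×10⁻⁴ = 2.422×10⁻⁴ mol.
Φ = 1.92×10⁻⁴ mol / 2.422×10⁻⁴ mol photons = 0.793.

Φ = 0.793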